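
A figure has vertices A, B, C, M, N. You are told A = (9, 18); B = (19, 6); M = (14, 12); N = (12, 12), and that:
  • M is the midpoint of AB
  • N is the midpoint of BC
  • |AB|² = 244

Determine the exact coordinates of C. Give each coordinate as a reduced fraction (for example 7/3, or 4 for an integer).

C = (5, 18)

1. C_x = 5  [C = 2·N−B = 2·(12, 12)−(19, 6)]
2. C_y = 18  [C = 2·N−B = 2·(12, 12)−(19, 6)]
   so C = (5, 18)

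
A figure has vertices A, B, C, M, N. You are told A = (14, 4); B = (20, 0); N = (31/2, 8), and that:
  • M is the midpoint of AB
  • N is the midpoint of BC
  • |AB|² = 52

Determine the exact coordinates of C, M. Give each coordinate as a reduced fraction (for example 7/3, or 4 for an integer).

C = (11, 16)
M = (17, 2)

1. M_x = 17  [2·M = A+B = (14, 4)+(20, 0)]
2. M_y = 2  [2·M = A+B = (14, 4)+(20, 0)]
   so M = (17, 2)
3. C_x = 11  [C = 2·N−B = 2·(31/2, 8)−(20, 0)]
4. C_y = 16  [C = 2·N−B = 2·(31/2, 8)−(20, 0)]
   so C = (11, 16)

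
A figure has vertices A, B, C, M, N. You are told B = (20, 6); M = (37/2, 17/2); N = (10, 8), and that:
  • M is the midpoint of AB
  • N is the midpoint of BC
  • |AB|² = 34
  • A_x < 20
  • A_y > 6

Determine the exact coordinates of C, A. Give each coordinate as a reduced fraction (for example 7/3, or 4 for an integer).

1. A_x = 17  [A = 2·M−B = 2·(37/2, 17/2)−(20, 6)]
2. A_y = 11  [A = 2·M−B = 2·(37/2, 17/2)−(20, 6)]
   so A = (17, 11)
3. C_x = 0  [C = 2·N−B = 2·(10, 8)−(20, 6)]
4. C_y = 10  [C = 2·N−B = 2·(10, 8)−(20, 6)]
   so C = (0, 10)

C = (0, 10)
A = (17, 11)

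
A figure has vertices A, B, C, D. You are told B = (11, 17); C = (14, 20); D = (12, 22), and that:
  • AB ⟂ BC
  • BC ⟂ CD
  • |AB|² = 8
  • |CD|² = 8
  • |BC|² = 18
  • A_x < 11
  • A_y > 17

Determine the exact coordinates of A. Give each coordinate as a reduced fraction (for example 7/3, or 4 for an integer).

1. A_x = 9  [[AB ⟂ BC ⇒ -3x-3y+84=0] ∩ [|A−(11, 17)|²=8]]
2. A_y = 19  [[AB ⟂ BC ⇒ -3x-3y+84=0] ∩ [|A−(11, 17)|²=8]]
   so A = (9, 19)

A = (9, 19)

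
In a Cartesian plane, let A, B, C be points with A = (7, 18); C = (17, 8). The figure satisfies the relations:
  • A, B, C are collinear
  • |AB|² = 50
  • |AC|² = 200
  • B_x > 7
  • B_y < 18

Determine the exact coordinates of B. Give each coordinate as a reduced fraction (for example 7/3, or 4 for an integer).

1. B_x = 12  [[A, B, C are collinear ⇒ -10x-10y+250=0] ∩ [|B−(7, 18)|²=50]]
2. B_y = 13  [[A, B, C are collinear ⇒ -10x-10y+250=0] ∩ [|B−(7, 18)|²=50]]
   so B = (12, 13)

B = (12, 13)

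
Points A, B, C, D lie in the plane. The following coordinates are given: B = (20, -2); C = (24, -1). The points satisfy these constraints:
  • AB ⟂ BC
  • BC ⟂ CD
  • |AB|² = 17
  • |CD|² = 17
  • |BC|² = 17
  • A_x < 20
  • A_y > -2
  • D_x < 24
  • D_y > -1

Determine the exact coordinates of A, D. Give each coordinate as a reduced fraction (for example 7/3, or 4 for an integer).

1. A_x = 19  [[AB ⟂ BC ⇒ -4x-1y+78=0] ∩ [|A−(20, -2)|²=17]]
2. A_y = 2  [[AB ⟂ BC ⇒ -4x-1y+78=0] ∩ [|A−(20, -2)|²=17]]
   so A = (19, 2)
3. D_x = 23  [[BC ⟂ CD ⇒ 4x+1y-95=0] ∩ [|D−(24, -1)|²=17]]
4. D_y = 3  [[BC ⟂ CD ⇒ 4x+1y-95=0] ∩ [|D−(24, -1)|²=17]]
   so D = (23, 3)

A = (19, 2)
D = (23, 3)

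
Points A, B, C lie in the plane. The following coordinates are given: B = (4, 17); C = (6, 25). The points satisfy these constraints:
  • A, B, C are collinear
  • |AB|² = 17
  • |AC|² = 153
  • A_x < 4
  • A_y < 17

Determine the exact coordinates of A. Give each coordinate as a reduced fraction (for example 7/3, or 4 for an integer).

1. A_x = 3  [[A, B, C are collinear ⇒ -8x+2y-2=0] ∩ [|A−(4, 17)|²=17]]
2. A_y = 13  [[A, B, C are collinear ⇒ -8x+2y-2=0] ∩ [|A−(4, 17)|²=17]]
   so A = (3, 13)

A = (3, 13)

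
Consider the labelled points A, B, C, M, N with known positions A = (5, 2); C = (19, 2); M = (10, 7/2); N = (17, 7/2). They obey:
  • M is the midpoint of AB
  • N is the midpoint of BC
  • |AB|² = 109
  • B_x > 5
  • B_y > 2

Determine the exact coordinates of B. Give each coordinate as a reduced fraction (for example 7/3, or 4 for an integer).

B = (15, 5)

1. B_x = 15  [B = 2·M−A = 2·(10, 7/2)−(5, 2)]
2. B_y = 5  [B = 2·M−A = 2·(10, 7/2)−(5, 2)]
   so B = (15, 5)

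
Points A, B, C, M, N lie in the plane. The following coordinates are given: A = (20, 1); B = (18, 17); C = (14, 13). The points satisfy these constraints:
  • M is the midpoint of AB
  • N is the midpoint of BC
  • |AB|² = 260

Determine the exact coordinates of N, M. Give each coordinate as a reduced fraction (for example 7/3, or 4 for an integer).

1. M_x = 19  [2·M = A+B = (20, 1)+(18, 17)]
2. M_y = 9  [2·M = A+B = (20, 1)+(18, 17)]
   so M = (19, 9)
3. N_x = 16  [2·N = B+C = (18, 17)+(14, 13)]
4. N_y = 15  [2·N = B+C = (18, 17)+(14, 13)]
   so N = (16, 15)

N = (16, 15)
M = (19, 9)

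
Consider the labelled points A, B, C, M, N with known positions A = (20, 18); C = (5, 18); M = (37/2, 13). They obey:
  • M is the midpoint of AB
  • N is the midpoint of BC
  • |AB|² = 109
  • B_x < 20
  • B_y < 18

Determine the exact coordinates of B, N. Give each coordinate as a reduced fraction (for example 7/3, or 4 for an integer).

B = (17, 8)
N = (11, 13)

1. B_x = 17  [B = 2·M−A = 2·(37/2, 13)−(20, 18)]
2. B_y = 8  [B = 2·M−A = 2·(37/2, 13)−(20, 18)]
   so B = (17, 8)
3. N_x = 11  [2·N = B+C = (17, 8)+(5, 18)]
4. N_y = 13  [2·N = B+C = (17, 8)+(5, 18)]
   so N = (11, 13)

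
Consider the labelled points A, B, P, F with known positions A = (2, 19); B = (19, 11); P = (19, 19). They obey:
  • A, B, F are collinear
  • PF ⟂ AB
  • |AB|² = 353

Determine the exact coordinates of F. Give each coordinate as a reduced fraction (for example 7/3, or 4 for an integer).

F = (5619/353, 4395/353)

1. F_x = 5619/353  [[A, B, F are collinear ⇒ 8x+17y-339=0] ∩ [PF ⟂ AB ⇒ 17x-8y-171=0]]
2. F_y = 4395/353  [[A, B, F are collinear ⇒ 8x+17y-339=0] ∩ [PF ⟂ AB ⇒ 17x-8y-171=0]]
   so F = (5619/353, 4395/353)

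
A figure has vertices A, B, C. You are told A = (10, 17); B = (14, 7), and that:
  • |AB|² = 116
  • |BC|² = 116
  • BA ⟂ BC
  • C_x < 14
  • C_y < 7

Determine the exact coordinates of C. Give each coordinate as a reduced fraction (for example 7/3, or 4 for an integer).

1. C_x = 4  [[BA ⟂ BC ⇒ -4x+10y-14=0] ∩ [|C−(14, 7)|²=116]]
2. C_y = 3  [[BA ⟂ BC ⇒ -4x+10y-14=0] ∩ [|C−(14, 7)|²=116]]
   so C = (4, 3)

C = (4, 3)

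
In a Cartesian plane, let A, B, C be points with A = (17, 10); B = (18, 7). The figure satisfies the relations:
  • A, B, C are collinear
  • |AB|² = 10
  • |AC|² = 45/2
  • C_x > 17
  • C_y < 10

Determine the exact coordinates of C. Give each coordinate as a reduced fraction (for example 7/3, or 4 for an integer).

C = (37/2, 11/2)

1. C_x = 37/2  [[A, B, C are collinear ⇒ 3x+1y-61=0] ∩ [|C−(17, 10)|²=45/2]]
2. C_y = 11/2  [[A, B, C are collinear ⇒ 3x+1y-61=0] ∩ [|C−(17, 10)|²=45/2]]
   so C = (37/2, 11/2)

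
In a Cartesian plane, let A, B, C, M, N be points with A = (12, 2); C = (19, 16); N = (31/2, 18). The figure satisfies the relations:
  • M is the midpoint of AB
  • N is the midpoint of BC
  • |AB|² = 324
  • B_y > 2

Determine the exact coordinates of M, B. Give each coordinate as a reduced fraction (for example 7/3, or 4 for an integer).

M = (12, 11)
B = (12, 20)

1. B_x = 12  [B = 2·N−C = 2·(31/2, 18)−(19, 16)]
2. B_y = 20  [B = 2·N−C = 2·(31/2, 18)−(19, 16)]
   so B = (12, 20)
3. M_x = 12  [2·M = A+B = (12, 2)+(12, 20)]
4. M_y = 11  [2·M = A+B = (12, 2)+(12, 20)]
   so M = (12, 11)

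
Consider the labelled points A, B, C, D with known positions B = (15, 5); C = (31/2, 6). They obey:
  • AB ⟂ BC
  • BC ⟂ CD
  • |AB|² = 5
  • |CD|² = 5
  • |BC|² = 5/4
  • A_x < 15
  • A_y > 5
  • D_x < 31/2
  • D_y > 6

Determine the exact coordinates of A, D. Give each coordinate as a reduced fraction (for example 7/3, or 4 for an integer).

1. A_x = 13  [[AB ⟂ BC ⇒ -1/2x-1y+25/2=0] ∩ [|A−(15, 5)|²=5]]
2. A_y = 6  [[AB ⟂ BC ⇒ -1/2x-1y+25/2=0] ∩ [|A−(15, 5)|²=5]]
   so A = (13, 6)
3. D_x = 27/2  [[BC ⟂ CD ⇒ 1/2x+1y-55/4=0] ∩ [|D−(31/2, 6)|²=5]]
4. D_y = 7  [[BC ⟂ CD ⇒ 1/2x+1y-55/4=0] ∩ [|D−(31/2, 6)|²=5]]
   so D = (27/2, 7)

A = (13, 6)
D = (27/2, 7)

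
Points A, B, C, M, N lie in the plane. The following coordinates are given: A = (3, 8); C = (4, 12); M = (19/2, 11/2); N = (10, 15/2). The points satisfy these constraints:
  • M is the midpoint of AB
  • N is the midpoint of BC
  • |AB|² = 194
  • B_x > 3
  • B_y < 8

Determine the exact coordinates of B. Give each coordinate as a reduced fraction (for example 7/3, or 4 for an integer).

B = (16, 3)

1. B_x = 16  [B = 2·M−A = 2·(19/2, 11/2)−(3, 8)]
2. B_y = 3  [B = 2·M−A = 2·(19/2, 11/2)−(3, 8)]
   so B = (16, 3)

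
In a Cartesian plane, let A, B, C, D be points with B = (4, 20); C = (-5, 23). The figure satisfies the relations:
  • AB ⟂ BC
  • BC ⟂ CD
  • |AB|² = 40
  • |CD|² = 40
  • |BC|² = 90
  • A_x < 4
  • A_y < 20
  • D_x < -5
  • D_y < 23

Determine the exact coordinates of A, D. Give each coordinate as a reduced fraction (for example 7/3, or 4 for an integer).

1. A_x = 2  [[AB ⟂ BC ⇒ 9x-3y+24=0] ∩ [|A−(4, 20)|²=40]]
2. A_y = 14  [[AB ⟂ BC ⇒ 9x-3y+24=0] ∩ [|A−(4, 20)|²=40]]
   so A = (2, 14)
3. D_x = -7  [[BC ⟂ CD ⇒ -9x+3y-114=0] ∩ [|D−(-5, 23)|²=40]]
4. D_y = 17  [[BC ⟂ CD ⇒ -9x+3y-114=0] ∩ [|D−(-5, 23)|²=40]]
   so D = (-7, 17)

A = (2, 14)
D = (-7, 17)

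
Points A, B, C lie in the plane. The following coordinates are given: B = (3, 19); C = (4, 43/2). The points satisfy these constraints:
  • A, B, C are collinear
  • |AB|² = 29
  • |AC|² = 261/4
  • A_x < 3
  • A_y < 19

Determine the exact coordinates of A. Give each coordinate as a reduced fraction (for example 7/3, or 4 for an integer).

1. A_x = 1  [[A, B, C are collinear ⇒ -5/2x+1y-23/2=0] ∩ [|A−(3, 19)|²=29]]
2. A_y = 14  [[A, B, C are collinear ⇒ -5/2x+1y-23/2=0] ∩ [|A−(3, 19)|²=29]]
   so A = (1, 14)

A = (1, 14)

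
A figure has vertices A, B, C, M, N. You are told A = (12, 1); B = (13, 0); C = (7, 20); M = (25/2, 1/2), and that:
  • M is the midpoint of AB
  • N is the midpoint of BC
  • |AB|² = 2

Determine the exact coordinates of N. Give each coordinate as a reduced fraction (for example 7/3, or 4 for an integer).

N = (10, 10)

1. N_x = 10  [2·N = B+C = (13, 0)+(7, 20)]
2. N_y = 10  [2·N = B+C = (13, 0)+(7, 20)]
   so N = (10, 10)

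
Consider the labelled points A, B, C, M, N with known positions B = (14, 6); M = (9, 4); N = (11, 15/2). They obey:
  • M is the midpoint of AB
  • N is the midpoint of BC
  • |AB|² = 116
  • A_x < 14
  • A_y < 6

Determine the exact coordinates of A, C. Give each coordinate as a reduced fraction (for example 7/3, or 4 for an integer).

A = (4, 2)
C = (8, 9)

1. A_x = 4  [A = 2·M−B = 2·(9, 4)−(14, 6)]
2. A_y = 2  [A = 2·M−B = 2·(9, 4)−(14, 6)]
   so A = (4, 2)
3. C_x = 8  [C = 2·N−B = 2·(11, 15/2)−(14, 6)]
4. C_y = 9  [C = 2·N−B = 2·(11, 15/2)−(14, 6)]
   so C = (8, 9)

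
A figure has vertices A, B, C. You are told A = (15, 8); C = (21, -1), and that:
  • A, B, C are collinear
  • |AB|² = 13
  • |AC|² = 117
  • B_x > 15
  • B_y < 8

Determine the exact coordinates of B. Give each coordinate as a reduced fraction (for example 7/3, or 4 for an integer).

1. B_x = 17  [[A, B, C are collinear ⇒ -9x-6y+183=0] ∩ [|B−(15, 8)|²=13]]
2. B_y = 5  [[A, B, C are collinear ⇒ -9x-6y+183=0] ∩ [|B−(15, 8)|²=13]]
   so B = (17, 5)

B = (17, 5)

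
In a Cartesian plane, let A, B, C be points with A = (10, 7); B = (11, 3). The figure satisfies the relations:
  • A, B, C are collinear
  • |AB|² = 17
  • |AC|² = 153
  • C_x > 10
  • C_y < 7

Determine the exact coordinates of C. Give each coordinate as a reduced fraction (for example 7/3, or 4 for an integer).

1. C_x = 13  [[A, B, C are collinear ⇒ 4x+1y-47=0] ∩ [|C−(10, 7)|²=153]]
2. C_y = -5  [[A, B, C are collinear ⇒ 4x+1y-47=0] ∩ [|C−(10, 7)|²=153]]
   so C = (13, -5)

C = (13, -5)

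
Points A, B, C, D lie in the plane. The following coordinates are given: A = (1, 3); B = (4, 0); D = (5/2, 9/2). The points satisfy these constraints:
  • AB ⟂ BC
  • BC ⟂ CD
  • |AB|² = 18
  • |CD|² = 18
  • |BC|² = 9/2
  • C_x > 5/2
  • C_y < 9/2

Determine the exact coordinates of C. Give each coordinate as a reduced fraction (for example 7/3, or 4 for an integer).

1. C_x = 11/2  [[AB ⟂ BC ⇒ 3x-3y-12=0] ∩ [|C−(5/2, 9/2)|²=18]]
2. C_y = 3/2  [[AB ⟂ BC ⇒ 3x-3y-12=0] ∩ [|C−(5/2, 9/2)|²=18]]
   so C = (11/2, 3/2)

C = (11/2, 3/2)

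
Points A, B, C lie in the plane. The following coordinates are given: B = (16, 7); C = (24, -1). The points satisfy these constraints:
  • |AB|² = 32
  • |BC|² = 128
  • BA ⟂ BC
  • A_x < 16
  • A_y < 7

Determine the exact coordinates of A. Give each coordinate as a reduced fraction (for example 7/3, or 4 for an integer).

A = (12, 3)

1. A_x = 12  [[BA ⟂ BC ⇒ 8x-8y-72=0] ∩ [|A−(16, 7)|²=32]]
2. A_y = 3  [[BA ⟂ BC ⇒ 8x-8y-72=0] ∩ [|A−(16, 7)|²=32]]
   so A = (12, 3)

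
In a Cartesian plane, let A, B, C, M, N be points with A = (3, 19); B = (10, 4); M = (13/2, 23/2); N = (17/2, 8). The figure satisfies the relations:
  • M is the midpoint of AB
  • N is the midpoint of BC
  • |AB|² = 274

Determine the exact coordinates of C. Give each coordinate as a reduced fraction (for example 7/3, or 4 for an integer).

C = (7, 12)

1. C_x = 7  [C = 2·N−B = 2·(17/2, 8)−(10, 4)]
2. C_y = 12  [C = 2·N−B = 2·(17/2, 8)−(10, 4)]
   so C = (7, 12)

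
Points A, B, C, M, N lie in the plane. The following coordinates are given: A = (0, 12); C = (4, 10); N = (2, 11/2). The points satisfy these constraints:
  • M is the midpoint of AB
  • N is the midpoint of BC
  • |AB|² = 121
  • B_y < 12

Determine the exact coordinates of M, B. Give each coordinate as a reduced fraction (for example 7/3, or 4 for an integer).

M = (0, 13/2)
B = (0, 1)

1. B_x = 0  [B = 2·N−C = 2·(2, 11/2)−(4, 10)]
2. B_y = 1  [B = 2·N−C = 2·(2, 11/2)−(4, 10)]
   so B = (0, 1)
3. M_x = 0  [2·M = A+B = (0, 12)+(0, 1)]
4. M_y = 13/2  [2·M = A+B = (0, 12)+(0, 1)]
   so M = (0, 13/2)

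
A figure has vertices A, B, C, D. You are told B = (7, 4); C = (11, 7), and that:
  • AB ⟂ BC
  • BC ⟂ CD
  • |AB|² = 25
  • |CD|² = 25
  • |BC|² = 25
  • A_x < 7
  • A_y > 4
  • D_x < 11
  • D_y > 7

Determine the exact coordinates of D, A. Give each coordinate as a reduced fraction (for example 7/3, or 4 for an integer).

D = (8, 11)
A = (4, 8)

1. D_x = 8  [[BC ⟂ CD ⇒ 4x+3y-65=0] ∩ [|D−(11, 7)|²=25]]
2. D_y = 11  [[BC ⟂ CD ⇒ 4x+3y-65=0] ∩ [|D−(11, 7)|²=25]]
   so D = (8, 11)
3. A_x = 4  [[AB ⟂ BC ⇒ -4x-3y+40=0] ∩ [|A−(7, 4)|²=25]]
4. A_y = 8  [[AB ⟂ BC ⇒ -4x-3y+40=0] ∩ [|A−(7, 4)|²=25]]
   so A = (4, 8)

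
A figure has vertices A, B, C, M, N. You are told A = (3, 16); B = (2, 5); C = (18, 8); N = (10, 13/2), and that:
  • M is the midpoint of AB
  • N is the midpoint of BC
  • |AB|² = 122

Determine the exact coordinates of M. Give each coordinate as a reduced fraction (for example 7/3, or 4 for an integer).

M = (5/2, 21/2)

1. M_x = 5/2  [2·M = A+B = (3, 16)+(2, 5)]
2. M_y = 21/2  [2·M = A+B = (3, 16)+(2, 5)]
   so M = (5/2, 21/2)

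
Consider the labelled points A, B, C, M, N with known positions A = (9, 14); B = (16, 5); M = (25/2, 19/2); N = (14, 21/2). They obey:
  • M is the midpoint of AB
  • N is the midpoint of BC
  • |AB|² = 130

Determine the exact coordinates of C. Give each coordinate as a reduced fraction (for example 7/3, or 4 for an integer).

C = (12, 16)

1. C_x = 12  [C = 2·N−B = 2·(14, 21/2)−(16, 5)]
2. C_y = 16  [C = 2·N−B = 2·(14, 21/2)−(16, 5)]
   so C = (12, 16)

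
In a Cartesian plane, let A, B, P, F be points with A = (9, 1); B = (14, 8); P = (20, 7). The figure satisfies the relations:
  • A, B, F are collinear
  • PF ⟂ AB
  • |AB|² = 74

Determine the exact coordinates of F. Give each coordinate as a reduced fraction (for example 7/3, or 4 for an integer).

1. F_x = 1151/74  [[A, B, F are collinear ⇒ -7x+5y+58=0] ∩ [PF ⟂ AB ⇒ 5x+7y-149=0]]
2. F_y = 753/74  [[A, B, F are collinear ⇒ -7x+5y+58=0] ∩ [PF ⟂ AB ⇒ 5x+7y-149=0]]
   so F = (1151/74, 753/74)

F = (1151/74, 753/74)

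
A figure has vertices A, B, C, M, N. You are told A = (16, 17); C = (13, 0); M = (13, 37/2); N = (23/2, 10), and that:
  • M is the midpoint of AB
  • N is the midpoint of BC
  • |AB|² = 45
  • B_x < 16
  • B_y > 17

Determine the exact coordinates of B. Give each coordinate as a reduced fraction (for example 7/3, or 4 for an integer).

1. B_x = 10  [B = 2·M−A = 2·(13, 37/2)−(16, 17)]
2. B_y = 20  [B = 2·M−A = 2·(13, 37/2)−(16, 17)]
   so B = (10, 20)

B = (10, 20)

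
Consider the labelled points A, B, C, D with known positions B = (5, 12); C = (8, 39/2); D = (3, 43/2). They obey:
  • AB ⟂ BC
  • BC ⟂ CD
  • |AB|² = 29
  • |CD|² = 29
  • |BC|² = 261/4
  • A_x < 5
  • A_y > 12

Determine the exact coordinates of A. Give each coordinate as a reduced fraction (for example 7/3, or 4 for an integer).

A = (0, 14)

1. A_x = 0  [[AB ⟂ BC ⇒ -3x-15/2y+105=0] ∩ [|A−(5, 12)|²=29]]
2. A_y = 14  [[AB ⟂ BC ⇒ -3x-15/2y+105=0] ∩ [|A−(5, 12)|²=29]]
   so A = (0, 14)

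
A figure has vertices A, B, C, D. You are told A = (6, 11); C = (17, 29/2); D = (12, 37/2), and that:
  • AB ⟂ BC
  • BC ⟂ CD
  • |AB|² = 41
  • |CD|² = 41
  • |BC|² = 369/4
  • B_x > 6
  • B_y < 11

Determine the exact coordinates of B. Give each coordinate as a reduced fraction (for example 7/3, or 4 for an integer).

B = (11, 7)

1. B_x = 11  [[BC ⟂ CD ⇒ 5x-4y-27=0] ∩ [|B−(6, 11)|²=41]]
2. B_y = 7  [[BC ⟂ CD ⇒ 5x-4y-27=0] ∩ [|B−(6, 11)|²=41]]
   so B = (11, 7)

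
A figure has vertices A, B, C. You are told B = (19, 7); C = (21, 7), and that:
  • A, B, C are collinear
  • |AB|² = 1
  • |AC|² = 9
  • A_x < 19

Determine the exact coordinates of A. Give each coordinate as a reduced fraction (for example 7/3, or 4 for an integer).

1. A_x = 18  [[A, B, C are collinear ⇒ 2y-14=0] ∩ [|A−(19, 7)|²=1]]
2. A_y = 7  [[A, B, C are collinear ⇒ 2y-14=0] ∩ [|A−(19, 7)|²=1]]
   so A = (18, 7)

A = (18, 7)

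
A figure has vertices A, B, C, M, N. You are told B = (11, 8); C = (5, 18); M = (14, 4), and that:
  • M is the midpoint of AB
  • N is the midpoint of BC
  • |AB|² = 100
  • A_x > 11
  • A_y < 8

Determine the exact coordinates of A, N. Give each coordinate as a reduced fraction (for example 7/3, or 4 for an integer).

1. A_x = 17  [A = 2·M−B = 2·(14, 4)−(11, 8)]
2. A_y = 0  [A = 2·M−B = 2·(14, 4)−(11, 8)]
   so A = (17, 0)
3. N_x = 8  [2·N = B+C = (11, 8)+(5, 18)]
4. N_y = 13  [2·N = B+C = (11, 8)+(5, 18)]
   so N = (8, 13)

A = (17, 0)
N = (8, 13)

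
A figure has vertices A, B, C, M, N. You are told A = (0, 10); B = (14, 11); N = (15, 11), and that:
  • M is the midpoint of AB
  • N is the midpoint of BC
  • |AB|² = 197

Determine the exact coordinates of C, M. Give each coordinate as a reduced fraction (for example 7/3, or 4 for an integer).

C = (16, 11)
M = (7, 21/2)

1. M_x = 7  [2·M = A+B = (0, 10)+(14, 11)]
2. M_y = 21/2  [2·M = A+B = (0, 10)+(14, 11)]
   so M = (7, 21/2)
3. C_x = 16  [C = 2·N−B = 2·(15, 11)−(14, 11)]
4. C_y = 11  [C = 2·N−B = 2·(15, 11)−(14, 11)]
   so C = (16, 11)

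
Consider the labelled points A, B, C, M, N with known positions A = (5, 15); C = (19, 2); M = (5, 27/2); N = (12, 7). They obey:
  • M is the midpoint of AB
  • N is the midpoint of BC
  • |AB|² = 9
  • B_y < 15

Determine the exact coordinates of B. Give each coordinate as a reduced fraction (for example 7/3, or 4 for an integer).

1. B_x = 5  [B = 2·M−A = 2·(5, 27/2)−(5, 15)]
2. B_y = 12  [B = 2·M−A = 2·(5, 27/2)−(5, 15)]
   so B = (5, 12)

B = (5, 12)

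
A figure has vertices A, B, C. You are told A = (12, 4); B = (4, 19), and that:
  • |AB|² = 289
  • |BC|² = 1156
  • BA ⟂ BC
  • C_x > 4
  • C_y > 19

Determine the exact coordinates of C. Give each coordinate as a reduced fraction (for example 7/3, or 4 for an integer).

1. C_x = 34  [[BA ⟂ BC ⇒ 8x-15y+253=0] ∩ [|C−(4, 19)|²=1156]]
2. C_y = 35  [[BA ⟂ BC ⇒ 8x-15y+253=0] ∩ [|C−(4, 19)|²=1156]]
   so C = (34, 35)

C = (34, 35)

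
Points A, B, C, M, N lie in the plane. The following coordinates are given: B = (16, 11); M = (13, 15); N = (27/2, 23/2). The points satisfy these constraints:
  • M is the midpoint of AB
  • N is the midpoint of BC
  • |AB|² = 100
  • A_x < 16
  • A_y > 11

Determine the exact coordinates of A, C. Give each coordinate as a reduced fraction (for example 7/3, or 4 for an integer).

1. A_x = 10  [A = 2·M−B = 2·(13, 15)−(16, 11)]
2. A_y = 19  [A = 2·M−B = 2·(13, 15)−(16, 11)]
   so A = (10, 19)
3. C_x = 11  [C = 2·N−B = 2·(27/2, 23/2)−(16, 11)]
4. C_y = 12  [C = 2·N−B = 2·(27/2, 23/2)−(16, 11)]
   so C = (11, 12)

A = (10, 19)
C = (11, 12)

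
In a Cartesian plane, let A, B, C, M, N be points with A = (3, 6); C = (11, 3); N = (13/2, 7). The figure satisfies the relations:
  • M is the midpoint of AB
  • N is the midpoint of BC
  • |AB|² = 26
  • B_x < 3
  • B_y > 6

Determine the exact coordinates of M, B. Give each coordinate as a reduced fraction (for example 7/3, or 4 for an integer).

M = (5/2, 17/2)
B = (2, 11)

1. B_x = 2  [B = 2·N−C = 2·(13/2, 7)−(11, 3)]
2. B_y = 11  [B = 2·N−C = 2·(13/2, 7)−(11, 3)]
   so B = (2, 11)
3. M_x = 5/2  [2·M = A+B = (3, 6)+(2, 11)]
4. M_y = 17/2  [2·M = A+B = (3, 6)+(2, 11)]
   so M = (5/2, 17/2)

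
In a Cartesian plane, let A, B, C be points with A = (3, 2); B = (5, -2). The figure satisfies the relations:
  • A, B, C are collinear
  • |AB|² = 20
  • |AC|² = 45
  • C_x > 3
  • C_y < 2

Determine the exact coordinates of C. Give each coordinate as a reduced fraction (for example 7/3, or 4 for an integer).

1. C_x = 6  [[A, B, C are collinear ⇒ 4x+2y-16=0] ∩ [|C−(3, 2)|²=45]]
2. C_y = -4  [[A, B, C are collinear ⇒ 4x+2y-16=0] ∩ [|C−(3, 2)|²=45]]
   so C = (6, -4)

C = (6, -4)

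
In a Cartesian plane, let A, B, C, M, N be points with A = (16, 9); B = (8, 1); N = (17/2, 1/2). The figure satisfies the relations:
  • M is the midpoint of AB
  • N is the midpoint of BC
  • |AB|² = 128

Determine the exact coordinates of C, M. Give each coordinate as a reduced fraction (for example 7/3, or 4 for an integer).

1. M_x = 12  [2·M = A+B = (16, 9)+(8, 1)]
2. M_y = 5  [2·M = A+B = (16, 9)+(8, 1)]
   so M = (12, 5)
3. C_x = 9  [C = 2·N−B = 2·(17/2, 1/2)−(8, 1)]
4. C_y = 0  [C = 2·N−B = 2·(17/2, 1/2)−(8, 1)]
   so C = (9, 0)

C = (9, 0)
M = (12, 5)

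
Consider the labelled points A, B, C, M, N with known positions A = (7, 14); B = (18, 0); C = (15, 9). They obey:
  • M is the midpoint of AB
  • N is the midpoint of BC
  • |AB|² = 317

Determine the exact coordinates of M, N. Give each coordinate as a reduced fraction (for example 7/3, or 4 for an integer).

M = (25/2, 7)
N = (33/2, 9/2)

1. M_x = 25/2  [2·M = A+B = (7, 14)+(18, 0)]
2. M_y = 7  [2·M = A+B = (7, 14)+(18, 0)]
   so M = (25/2, 7)
3. N_x = 33/2  [2·N = B+C = (18, 0)+(15, 9)]
4. N_y = 9/2  [2·N = B+C = (18, 0)+(15, 9)]
   so N = (33/2, 9/2)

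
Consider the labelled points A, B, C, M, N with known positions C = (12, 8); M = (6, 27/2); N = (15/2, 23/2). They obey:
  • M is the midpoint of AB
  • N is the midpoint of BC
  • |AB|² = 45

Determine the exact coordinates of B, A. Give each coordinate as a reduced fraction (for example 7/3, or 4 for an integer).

B = (3, 15)
A = (9, 12)

1. B_x = 3  [B = 2·N−C = 2·(15/2, 23/2)−(12, 8)]
2. B_y = 15  [B = 2·N−C = 2·(15/2, 23/2)−(12, 8)]
   so B = (3, 15)
3. A_x = 9  [A = 2·M−B = 2·(6, 27/2)−(3, 15)]
4. A_y = 12  [A = 2·M−B = 2·(6, 27/2)−(3, 15)]
   so A = (9, 12)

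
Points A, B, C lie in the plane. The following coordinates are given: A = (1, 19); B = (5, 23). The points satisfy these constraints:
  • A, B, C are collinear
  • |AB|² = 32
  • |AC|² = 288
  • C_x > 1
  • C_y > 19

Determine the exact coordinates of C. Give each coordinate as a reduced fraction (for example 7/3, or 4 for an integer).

C = (13, 31)

1. C_x = 13  [[A, B, C are collinear ⇒ -4x+4y-72=0] ∩ [|C−(1, 19)|²=288]]
2. C_y = 31  [[A, B, C are collinear ⇒ -4x+4y-72=0] ∩ [|C−(1, 19)|²=288]]
   so C = (13, 31)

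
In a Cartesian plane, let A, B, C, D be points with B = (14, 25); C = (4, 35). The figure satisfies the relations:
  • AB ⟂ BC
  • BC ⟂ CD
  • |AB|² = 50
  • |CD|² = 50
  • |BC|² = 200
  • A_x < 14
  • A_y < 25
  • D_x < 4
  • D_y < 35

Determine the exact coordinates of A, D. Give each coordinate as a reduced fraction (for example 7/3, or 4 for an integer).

A = (9, 20)
D = (-1, 30)

1. A_x = 9  [[AB ⟂ BC ⇒ 10x-10y+110=0] ∩ [|A−(14, 25)|²=50]]
2. A_y = 20  [[AB ⟂ BC ⇒ 10x-10y+110=0] ∩ [|A−(14, 25)|²=50]]
   so A = (9, 20)
3. D_x = -1  [[BC ⟂ CD ⇒ -10x+10y-310=0] ∩ [|D−(4, 35)|²=50]]
4. D_y = 30  [[BC ⟂ CD ⇒ -10x+10y-310=0] ∩ [|D−(4, 35)|²=50]]
   so D = (-1, 30)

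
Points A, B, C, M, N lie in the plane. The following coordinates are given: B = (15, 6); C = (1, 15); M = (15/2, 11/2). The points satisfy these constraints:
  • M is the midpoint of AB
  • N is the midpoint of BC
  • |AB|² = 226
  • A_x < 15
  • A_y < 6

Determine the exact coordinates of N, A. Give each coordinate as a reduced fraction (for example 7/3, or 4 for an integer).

1. A_x = 0  [A = 2·M−B = 2·(15/2, 11/2)−(15, 6)]
2. A_y = 5  [A = 2·M−B = 2·(15/2, 11/2)−(15, 6)]
   so A = (0, 5)
3. N_x = 8  [2·N = B+C = (15, 6)+(1, 15)]
4. N_y = 21/2  [2·N = B+C = (15, 6)+(1, 15)]
   so N = (8, 21/2)

N = (8, 21/2)
A = (0, 5)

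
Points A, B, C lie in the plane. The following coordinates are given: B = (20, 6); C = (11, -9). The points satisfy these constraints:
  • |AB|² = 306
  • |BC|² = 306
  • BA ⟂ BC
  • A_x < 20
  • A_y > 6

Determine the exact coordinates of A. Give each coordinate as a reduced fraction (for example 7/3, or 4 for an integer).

A = (5, 15)

1. A_x = 5  [[BA ⟂ BC ⇒ -9x-15y+270=0] ∩ [|A−(20, 6)|²=306]]
2. A_y = 15  [[BA ⟂ BC ⇒ -9x-15y+270=0] ∩ [|A−(20, 6)|²=306]]
   so A = (5, 15)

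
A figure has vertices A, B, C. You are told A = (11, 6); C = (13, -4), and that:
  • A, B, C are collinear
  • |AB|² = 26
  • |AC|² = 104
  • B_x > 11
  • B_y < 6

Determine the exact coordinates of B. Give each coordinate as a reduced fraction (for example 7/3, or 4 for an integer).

B = (12, 1)

1. B_x = 12  [[A, B, C are collinear ⇒ -10x-2y+122=0] ∩ [|B−(11, 6)|²=26]]
2. B_y = 1  [[A, B, C are collinear ⇒ -10x-2y+122=0] ∩ [|B−(11, 6)|²=26]]
   so B = (12, 1)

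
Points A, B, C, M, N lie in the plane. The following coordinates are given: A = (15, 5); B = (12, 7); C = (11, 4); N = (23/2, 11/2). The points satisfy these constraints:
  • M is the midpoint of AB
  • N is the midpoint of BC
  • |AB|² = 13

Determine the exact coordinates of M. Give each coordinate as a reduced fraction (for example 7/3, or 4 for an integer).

M = (27/2, 6)

1. M_x = 27/2  [2·M = A+B = (15, 5)+(12, 7)]
2. M_y = 6  [2·M = A+B = (15, 5)+(12, 7)]
   so M = (27/2, 6)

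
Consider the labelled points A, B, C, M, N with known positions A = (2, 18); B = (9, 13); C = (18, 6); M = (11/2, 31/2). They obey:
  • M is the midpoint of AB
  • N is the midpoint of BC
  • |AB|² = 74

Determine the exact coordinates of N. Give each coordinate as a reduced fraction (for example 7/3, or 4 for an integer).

N = (27/2, 19/2)

1. N_x = 27/2  [2·N = B+C = (9, 13)+(18, 6)]
2. N_y = 19/2  [2·N = B+C = (9, 13)+(18, 6)]
   so N = (27/2, 19/2)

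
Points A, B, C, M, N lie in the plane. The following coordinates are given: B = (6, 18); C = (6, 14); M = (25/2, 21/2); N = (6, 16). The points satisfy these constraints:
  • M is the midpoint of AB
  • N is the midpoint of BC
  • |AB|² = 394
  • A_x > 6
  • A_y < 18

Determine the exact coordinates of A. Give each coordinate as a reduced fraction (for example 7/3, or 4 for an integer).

1. A_x = 19  [A = 2·M−B = 2·(25/2, 21/2)−(6, 18)]
2. A_y = 3  [A = 2·M−B = 2·(25/2, 21/2)−(6, 18)]
   so A = (19, 3)

A = (19, 3)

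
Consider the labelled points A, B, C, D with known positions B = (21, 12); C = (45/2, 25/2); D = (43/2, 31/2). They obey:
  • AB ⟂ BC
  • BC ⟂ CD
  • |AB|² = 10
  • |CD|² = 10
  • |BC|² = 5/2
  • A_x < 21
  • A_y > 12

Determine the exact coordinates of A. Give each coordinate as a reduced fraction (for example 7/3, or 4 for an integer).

1. A_x = 20  [[AB ⟂ BC ⇒ -3/2x-1/2y+75/2=0] ∩ [|A−(21, 12)|²=10]]
2. A_y = 15  [[AB ⟂ BC ⇒ -3/2x-1/2y+75/2=0] ∩ [|A−(21, 12)|²=10]]
   so A = (20, 15)

A = (20, 15)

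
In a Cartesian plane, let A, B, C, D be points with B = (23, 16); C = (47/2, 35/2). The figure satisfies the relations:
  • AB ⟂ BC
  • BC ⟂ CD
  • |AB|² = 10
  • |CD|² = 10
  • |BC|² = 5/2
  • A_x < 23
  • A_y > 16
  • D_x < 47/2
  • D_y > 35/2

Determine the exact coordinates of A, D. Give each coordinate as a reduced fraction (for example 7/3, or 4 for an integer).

A = (20, 17)
D = (41/2, 37/2)

1. A_x = 20  [[AB ⟂ BC ⇒ -1/2x-3/2y+71/2=0] ∩ [|A−(23, 16)|²=10]]
2. A_y = 17  [[AB ⟂ BC ⇒ -1/2x-3/2y+71/2=0] ∩ [|A−(23, 16)|²=10]]
   so A = (20, 17)
3. D_x = 41/2  [[BC ⟂ CD ⇒ 1/2x+3/2y-38=0] ∩ [|D−(47/2, 35/2)|²=10]]
4. D_y = 37/2  [[BC ⟂ CD ⇒ 1/2x+3/2y-38=0] ∩ [|D−(47/2, 35/2)|²=10]]
   so D = (41/2, 37/2)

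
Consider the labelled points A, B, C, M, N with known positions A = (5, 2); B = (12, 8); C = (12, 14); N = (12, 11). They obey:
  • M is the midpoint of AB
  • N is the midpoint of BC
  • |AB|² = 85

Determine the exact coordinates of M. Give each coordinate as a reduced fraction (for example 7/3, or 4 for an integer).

1. M_x = 17/2  [2·M = A+B = (5, 2)+(12, 8)]
2. M_y = 5  [2·M = A+B = (5, 2)+(12, 8)]
   so M = (17/2, 5)

M = (17/2, 5)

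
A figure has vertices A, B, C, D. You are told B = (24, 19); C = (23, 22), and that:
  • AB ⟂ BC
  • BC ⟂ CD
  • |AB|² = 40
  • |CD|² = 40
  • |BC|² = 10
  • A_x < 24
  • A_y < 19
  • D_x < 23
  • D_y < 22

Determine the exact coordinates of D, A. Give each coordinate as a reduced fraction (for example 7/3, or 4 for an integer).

1. D_x = 17  [[BC ⟂ CD ⇒ -1x+3y-43=0] ∩ [|D−(23, 22)|²=40]]
2. D_y = 20  [[BC ⟂ CD ⇒ -1x+3y-43=0] ∩ [|D−(23, 22)|²=40]]
   so D = (17, 20)
3. A_x = 18  [[AB ⟂ BC ⇒ 1x-3y+33=0] ∩ [|A−(24, 19)|²=40]]
4. A_y = 17  [[AB ⟂ BC ⇒ 1x-3y+33=0] ∩ [|A−(24, 19)|²=40]]
   so A = (18, 17)

D = (17, 20)
A = (18, 17)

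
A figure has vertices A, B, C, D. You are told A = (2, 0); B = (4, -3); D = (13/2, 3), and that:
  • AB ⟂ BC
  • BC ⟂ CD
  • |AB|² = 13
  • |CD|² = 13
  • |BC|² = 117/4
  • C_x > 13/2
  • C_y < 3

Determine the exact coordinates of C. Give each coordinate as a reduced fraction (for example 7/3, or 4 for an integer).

C = (17/2, 0)

1. C_x = 17/2  [[AB ⟂ BC ⇒ 2x-3y-17=0] ∩ [|C−(13/2, 3)|²=13]]
2. C_y = 0  [[AB ⟂ BC ⇒ 2x-3y-17=0] ∩ [|C−(13/2, 3)|²=13]]
   so C = (17/2, 0)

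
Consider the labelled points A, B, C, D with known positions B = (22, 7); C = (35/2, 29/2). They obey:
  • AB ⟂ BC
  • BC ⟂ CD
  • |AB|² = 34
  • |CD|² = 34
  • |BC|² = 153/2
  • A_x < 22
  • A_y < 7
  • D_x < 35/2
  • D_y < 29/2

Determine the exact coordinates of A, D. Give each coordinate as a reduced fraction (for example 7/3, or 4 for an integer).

1. A_x = 17  [[AB ⟂ BC ⇒ 9/2x-15/2y-93/2=0] ∩ [|A−(22, 7)|²=34]]
2. A_y = 4  [[AB ⟂ BC ⇒ 9/2x-15/2y-93/2=0] ∩ [|A−(22, 7)|²=34]]
   so A = (17, 4)
3. D_x = 25/2  [[BC ⟂ CD ⇒ -9/2x+15/2y-30=0] ∩ [|D−(35/2, 29/2)|²=34]]
4. D_y = 23/2  [[BC ⟂ CD ⇒ -9/2x+15/2y-30=0] ∩ [|D−(35/2, 29/2)|²=34]]
   so D = (25/2, 23/2)

A = (17, 4)
D = (25/2, 23/2)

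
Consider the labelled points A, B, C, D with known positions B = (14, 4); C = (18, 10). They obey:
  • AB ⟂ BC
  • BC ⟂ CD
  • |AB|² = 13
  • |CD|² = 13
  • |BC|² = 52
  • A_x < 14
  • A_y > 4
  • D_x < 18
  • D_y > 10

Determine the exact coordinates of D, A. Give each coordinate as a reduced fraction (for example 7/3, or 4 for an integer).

1. D_x = 15  [[BC ⟂ CD ⇒ 4x+6y-132=0] ∩ [|D−(18, 10)|²=13]]
2. D_y = 12  [[BC ⟂ CD ⇒ 4x+6y-132=0] ∩ [|D−(18, 10)|²=13]]
   so D = (15, 12)
3. A_x = 11  [[AB ⟂ BC ⇒ -4x-6y+80=0] ∩ [|A−(14, 4)|²=13]]
4. A_y = 6  [[AB ⟂ BC ⇒ -4x-6y+80=0] ∩ [|A−(14, 4)|²=13]]
   so A = (11, 6)

D = (15, 12)
A = (11, 6)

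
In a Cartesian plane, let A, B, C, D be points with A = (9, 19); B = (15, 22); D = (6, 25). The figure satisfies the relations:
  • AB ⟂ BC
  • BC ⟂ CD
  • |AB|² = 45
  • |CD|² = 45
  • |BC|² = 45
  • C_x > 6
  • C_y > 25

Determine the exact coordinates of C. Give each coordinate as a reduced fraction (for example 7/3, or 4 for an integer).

1. C_x = 12  [[AB ⟂ BC ⇒ 6x+3y-156=0] ∩ [|C−(6, 25)|²=45]]
2. C_y = 28  [[AB ⟂ BC ⇒ 6x+3y-156=0] ∩ [|C−(6, 25)|²=45]]
   so C = (12, 28)

C = (12, 28)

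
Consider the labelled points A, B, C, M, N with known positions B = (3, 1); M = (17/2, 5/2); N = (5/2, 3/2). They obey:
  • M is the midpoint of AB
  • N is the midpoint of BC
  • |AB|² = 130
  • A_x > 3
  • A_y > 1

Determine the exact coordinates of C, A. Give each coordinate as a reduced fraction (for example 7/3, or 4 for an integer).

1. A_x = 14  [A = 2·M−B = 2·(17/2, 5/2)−(3, 1)]
2. A_y = 4  [A = 2·M−B = 2·(17/2, 5/2)−(3, 1)]
   so A = (14, 4)
3. C_x = 2  [C = 2·N−B = 2·(5/2, 3/2)−(3, 1)]
4. C_y = 2  [C = 2·N−B = 2·(5/2, 3/2)−(3, 1)]
   so C = (2, 2)

C = (2, 2)
A = (14, 4)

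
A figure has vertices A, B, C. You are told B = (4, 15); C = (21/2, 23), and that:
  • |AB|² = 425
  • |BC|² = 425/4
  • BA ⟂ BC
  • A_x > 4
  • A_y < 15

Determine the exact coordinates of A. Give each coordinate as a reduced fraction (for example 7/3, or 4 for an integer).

A = (20, 2)

1. A_x = 20  [[BA ⟂ BC ⇒ 13/2x+8y-146=0] ∩ [|A−(4, 15)|²=425]]
2. A_y = 2  [[BA ⟂ BC ⇒ 13/2x+8y-146=0] ∩ [|A−(4, 15)|²=425]]
   so A = (20, 2)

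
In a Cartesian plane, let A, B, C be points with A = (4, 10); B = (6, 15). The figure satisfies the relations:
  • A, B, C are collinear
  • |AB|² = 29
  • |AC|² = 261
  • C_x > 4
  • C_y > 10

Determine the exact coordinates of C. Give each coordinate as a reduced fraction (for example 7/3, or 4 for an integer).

1. C_x = 10  [[A, B, C are collinear ⇒ -5x+2y=0] ∩ [|C−(4, 10)|²=261]]
2. C_y = 25  [[A, B, C are collinear ⇒ -5x+2y=0] ∩ [|C−(4, 10)|²=261]]
   so C = (10, 25)

C = (10, 25)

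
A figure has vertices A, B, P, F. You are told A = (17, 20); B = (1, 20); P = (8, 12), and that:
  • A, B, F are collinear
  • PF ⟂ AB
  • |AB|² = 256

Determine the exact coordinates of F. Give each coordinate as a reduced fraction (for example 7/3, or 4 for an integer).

1. F_x = 8  [[A, B, F are collinear ⇒ -16y+320=0] ∩ [PF ⟂ AB ⇒ -16x+128=0]]
2. F_y = 20  [[A, B, F are collinear ⇒ -16y+320=0] ∩ [PF ⟂ AB ⇒ -16x+128=0]]
   so F = (8, 20)

F = (8, 20)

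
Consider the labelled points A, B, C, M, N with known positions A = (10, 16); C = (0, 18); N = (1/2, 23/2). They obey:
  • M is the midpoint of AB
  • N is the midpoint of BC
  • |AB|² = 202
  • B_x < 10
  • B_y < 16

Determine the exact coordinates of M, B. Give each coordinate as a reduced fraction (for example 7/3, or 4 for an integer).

1. B_x = 1  [B = 2·N−C = 2·(1/2, 23/2)−(0, 18)]
2. B_y = 5  [B = 2·N−C = 2·(1/2, 23/2)−(0, 18)]
   so B = (1, 5)
3. M_x = 11/2  [2·M = A+B = (10, 16)+(1, 5)]
4. M_y = 21/2  [2·M = A+B = (10, 16)+(1, 5)]
   so M = (11/2, 21/2)

M = (11/2, 21/2)
B = (1, 5)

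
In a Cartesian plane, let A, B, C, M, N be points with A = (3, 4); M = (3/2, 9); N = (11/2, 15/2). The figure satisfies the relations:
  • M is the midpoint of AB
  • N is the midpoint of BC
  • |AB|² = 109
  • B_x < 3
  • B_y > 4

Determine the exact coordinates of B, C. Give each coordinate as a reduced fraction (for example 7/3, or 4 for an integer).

B = (0, 14)
C = (11, 1)

1. B_x = 0  [B = 2·M−A = 2·(3/2, 9)−(3, 4)]
2. B_y = 14  [B = 2·M−A = 2·(3/2, 9)−(3, 4)]
   so B = (0, 14)
3. C_x = 11  [C = 2·N−B = 2·(11/2, 15/2)−(0, 14)]
4. C_y = 1  [C = 2·N−B = 2·(11/2, 15/2)−(0, 14)]
   so C = (11, 1)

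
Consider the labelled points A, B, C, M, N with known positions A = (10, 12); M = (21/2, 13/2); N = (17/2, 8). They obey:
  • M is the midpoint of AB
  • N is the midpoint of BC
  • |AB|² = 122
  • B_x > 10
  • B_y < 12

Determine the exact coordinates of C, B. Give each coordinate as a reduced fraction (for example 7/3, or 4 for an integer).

C = (6, 15)
B = (11, 1)

1. B_x = 11  [B = 2·M−A = 2·(21/2, 13/2)−(10, 12)]
2. B_y = 1  [B = 2·M−A = 2·(21/2, 13/2)−(10, 12)]
   so B = (11, 1)
3. C_x = 6  [C = 2·N−B = 2·(17/2, 8)−(11, 1)]
4. C_y = 15  [C = 2·N−B = 2·(17/2, 8)−(11, 1)]
   so C = (6, 15)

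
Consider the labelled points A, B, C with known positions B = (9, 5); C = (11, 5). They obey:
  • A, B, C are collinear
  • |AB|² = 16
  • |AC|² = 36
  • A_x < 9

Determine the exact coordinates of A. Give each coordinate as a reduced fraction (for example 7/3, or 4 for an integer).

A = (5, 5)

1. A_x = 5  [[A, B, C are collinear ⇒ 2y-10=0] ∩ [|A−(9, 5)|²=16]]
2. A_y = 5  [[A, B, C are collinear ⇒ 2y-10=0] ∩ [|A−(9, 5)|²=16]]
   so A = (5, 5)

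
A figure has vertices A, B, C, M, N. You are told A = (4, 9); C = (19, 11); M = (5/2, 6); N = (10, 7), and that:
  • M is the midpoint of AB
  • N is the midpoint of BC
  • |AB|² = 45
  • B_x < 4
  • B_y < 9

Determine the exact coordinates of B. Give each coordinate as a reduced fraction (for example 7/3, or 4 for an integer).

B = (1, 3)

1. B_x = 1  [B = 2·M−A = 2·(5/2, 6)−(4, 9)]
2. B_y = 3  [B = 2·M−A = 2·(5/2, 6)−(4, 9)]
   so B = (1, 3)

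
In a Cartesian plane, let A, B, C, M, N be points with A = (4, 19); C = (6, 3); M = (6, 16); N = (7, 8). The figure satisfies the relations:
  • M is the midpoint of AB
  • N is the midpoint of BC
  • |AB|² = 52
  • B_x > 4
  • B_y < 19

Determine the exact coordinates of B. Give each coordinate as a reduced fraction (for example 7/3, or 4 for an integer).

1. B_x = 8  [B = 2·M−A = 2·(6, 16)−(4, 19)]
2. B_y = 13  [B = 2·M−A = 2·(6, 16)−(4, 19)]
   so B = (8, 13)

B = (8, 13)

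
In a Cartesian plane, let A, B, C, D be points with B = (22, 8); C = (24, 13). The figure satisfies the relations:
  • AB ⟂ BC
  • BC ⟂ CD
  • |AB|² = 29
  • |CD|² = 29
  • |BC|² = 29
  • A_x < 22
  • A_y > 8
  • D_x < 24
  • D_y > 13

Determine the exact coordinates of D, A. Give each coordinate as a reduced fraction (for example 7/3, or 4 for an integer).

D = (19, 15)
A = (17, 10)

1. D_x = 19  [[BC ⟂ CD ⇒ 2x+5y-113=0] ∩ [|D−(24, 13)|²=29]]
2. D_y = 15  [[BC ⟂ CD ⇒ 2x+5y-113=0] ∩ [|D−(24, 13)|²=29]]
   so D = (19, 15)
3. A_x = 17  [[AB ⟂ BC ⇒ -2x-5y+84=0] ∩ [|A−(22, 8)|²=29]]
4. A_y = 10  [[AB ⟂ BC ⇒ -2x-5y+84=0] ∩ [|A−(22, 8)|²=29]]
   so A = (17, 10)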